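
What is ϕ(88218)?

Factor 88218: 88218 = 2 · 3**2 · 13**2 · 29.
φ(2) = 2 − 1 = 1.
φ(3^2) = 3^2 − 3^1 = 9 − 3 = 6.
φ(13^2) = 13^2 − 13^1 = 169 − 13 = 156.
φ(29) = 29 − 1 = 28.
Since φ is multiplicative, φ(88218) = 1 · 6 · 156 · 28 = 26208.

26208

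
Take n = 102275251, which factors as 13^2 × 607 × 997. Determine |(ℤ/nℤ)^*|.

94157856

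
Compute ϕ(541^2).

292140

φ(292681) = 292681 · (1 − 1/541)
       = 292681 · 540/541 = 292140.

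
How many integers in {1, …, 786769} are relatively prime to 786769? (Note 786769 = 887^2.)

785882

φ(887^2) = 887^2 − 887^1 = 786769 − 887 = 785882.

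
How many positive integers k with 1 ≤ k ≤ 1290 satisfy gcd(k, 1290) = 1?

1290 = 2 · 3 · 5 · 43.
φ(2) = 2 − 1 = 1.
φ(3) = 3 − 1 = 2.
φ(5) = 5 − 1 = 4.
φ(43) = 43 − 1 = 42.
φ(1290) = 1 × 2 × 4 × 42 = 336.

336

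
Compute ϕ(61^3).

φ(61^3) = 61^3 − 61^2 = 226981 − 3721 = 223260.

223260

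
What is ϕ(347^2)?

φ(347^2) = 347^1·(347−1) = 347·346 = 120062.

120062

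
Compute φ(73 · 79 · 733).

4110912

φ(4227211) = 4227211 · (1 − 1/73) · (1 − 1/79) · (1 − 1/733)
       = 4227211 · 4110912/4227211 = 4110912.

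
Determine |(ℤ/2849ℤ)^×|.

2160

2849 = 7 · 11 · 37.
φ(7) = 7 − 1 = 6.
φ(11) = 11 − 1 = 10.
φ(37) = 37 − 1 = 36.
φ(2849) = 6 × 10 × 36 = 2160.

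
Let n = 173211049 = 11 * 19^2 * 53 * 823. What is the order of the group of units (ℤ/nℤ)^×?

φ(173211049) = 173211049 · (1 − 1/11) · (1 − 1/19) · (1 − 1/53) · (1 − 1/823)
       = 173211049 · 7693920/9116371 = 146184480.

146184480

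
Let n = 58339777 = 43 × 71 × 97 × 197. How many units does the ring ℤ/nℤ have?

55319040

φ(43) = 43 − 1 = 42.
φ(71) = 71 − 1 = 70.
φ(97) = 97 − 1 = 96.
φ(197) = 197 − 1 = 196.
Multiply: 42 · 70 · 96 · 196 = 55319040.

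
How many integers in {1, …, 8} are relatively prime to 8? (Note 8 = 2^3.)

4

φ(8) = 8 · (1 − 1/2)
       = 8 · 1/2 = 4.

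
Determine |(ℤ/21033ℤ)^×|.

12960

First factor: 21033 = 3^3 * 19 * 41.
φ(3^3) = 3^2·(3−1) = 9·2 = 18.
φ(19) = 19 − 1 = 18.
φ(41) = 41 − 1 = 40.
Since φ is multiplicative, φ(21033) = 18 · 18 · 40 = 12960.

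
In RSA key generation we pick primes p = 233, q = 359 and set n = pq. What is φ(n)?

83056

φ(233) = 233 − 1 = 232.
φ(359) = 359 − 1 = 358.
φ(83647) = 232 × 358 = 83056.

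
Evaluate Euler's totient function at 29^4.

682892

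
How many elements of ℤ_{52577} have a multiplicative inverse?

42336

Prime factorization: 52577 = 7^2 × 29 × 37.
φ(52577) = 52577 · (1 − 1/7) · (1 − 1/29) · (1 − 1/37)
       = 52577 · 6048/7511 = 42336.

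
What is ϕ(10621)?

9072

Prime factorization: 10621 = 13 * 19 * 43.
φ(13) = 13 − 1 = 12.
φ(19) = 19 − 1 = 18.
φ(43) = 43 − 1 = 42.
φ(10621) = 12 × 18 × 42 = 9072.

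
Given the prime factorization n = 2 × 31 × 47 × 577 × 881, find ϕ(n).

699494400

φ(1481294018) = 1481294018 · (1 − 1/2) · (1 − 1/31) · (1 − 1/47) · (1 − 1/577) · (1 − 1/881)
       = 1481294018 · 699494400/1481294018 = 699494400.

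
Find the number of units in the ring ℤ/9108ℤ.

Prime factorization: 9108 = 2**2 · 3**2 · 11 · 23.
φ(9108) = 9108 · (1 − 1/2) · (1 − 1/3) · (1 − 1/11) · (1 − 1/23)
       = 9108 · 440/1518 = 2640.

2640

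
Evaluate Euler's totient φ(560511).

Factor 560511: 560511 = 3^2 × 7^2 × 31 × 41.
φ(3^2) = 3^2 − 3^1 = 9 − 3 = 6.
φ(7^2) = 7^2 − 7^1 = 49 − 7 = 42.
φ(31) = 31 − 1 = 30.
φ(41) = 41 − 1 = 40.
Multiply: 6 · 42 · 30 · 40 = 302400.

302400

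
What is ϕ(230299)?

190080

230299 = 17 × 19 × 23 × 31.
φ(17) = 17 − 1 = 16.
φ(19) = 19 − 1 = 18.
φ(23) = 23 − 1 = 22.
φ(31) = 31 − 1 = 30.
φ(230299) = 16 × 18 × 22 × 30 = 190080.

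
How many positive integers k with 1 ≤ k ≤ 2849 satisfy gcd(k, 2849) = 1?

Prime factorization: 2849 = 7 · 11 · 37.
φ(2849) = 2849 · (1 − 1/7) · (1 − 1/11) · (1 − 1/37)
       = 2849 · 2160/2849 = 2160.

2160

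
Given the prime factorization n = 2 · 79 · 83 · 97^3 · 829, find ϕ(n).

4783584978432

φ(2) = 2 − 1 = 1.
φ(79) = 79 − 1 = 78.
φ(83) = 83 − 1 = 82.
φ(97^3) = 97^3 − 97^2 = 912673 − 9409 = 903264.
φ(829) = 829 − 1 = 828.
Multiply: 1 · 78 · 82 · 903264 · 828 = 4783584978432.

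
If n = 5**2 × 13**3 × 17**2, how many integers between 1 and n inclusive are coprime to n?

11032320

φ(15873325) = 15873325 · (1 − 1/5) · (1 − 1/13) · (1 − 1/17)
       = 15873325 · 768/1105 = 11032320.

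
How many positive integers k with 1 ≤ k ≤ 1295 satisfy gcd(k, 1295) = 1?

864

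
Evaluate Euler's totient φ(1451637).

831600

Factor 1451637: 1451637 = 3^2 × 11^2 × 31 × 43.
φ(1451637) = 1451637 · (1 − 1/3) · (1 − 1/11) · (1 − 1/31) · (1 − 1/43)
       = 1451637 · 25200/43989 = 831600.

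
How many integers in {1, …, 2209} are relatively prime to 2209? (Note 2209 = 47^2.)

2162

φ(47^2) = 47^1·(47−1) = 47·46 = 2162.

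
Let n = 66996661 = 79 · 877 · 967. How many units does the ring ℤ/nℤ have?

66004848

φ(66996661) = 66996661 · (1 − 1/79) · (1 − 1/877) · (1 − 1/967)
       = 66996661 · 66004848/66996661 = 66004848.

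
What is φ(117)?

72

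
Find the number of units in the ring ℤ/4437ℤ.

Prime factorization: 4437 = 3^2 * 17 * 29.
φ(3^2) = 3^1·(3−1) = 3·2 = 6.
φ(17) = 17 − 1 = 16.
φ(29) = 29 − 1 = 28.
Since φ is multiplicative, φ(4437) = 6 · 16 · 28 = 2688.

2688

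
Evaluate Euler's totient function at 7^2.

φ(7^2) = 7^2 − 7^1 = 49 − 7 = 42.

42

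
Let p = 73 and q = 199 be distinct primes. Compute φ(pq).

For distinct primes, φ(pq) = (p−1)(q−1) = 72 × 198 = 14256.

14256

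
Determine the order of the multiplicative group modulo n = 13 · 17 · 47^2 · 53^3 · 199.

12005415392256

φ(14463342636847) = 14463342636847 · (1 − 1/13) · (1 − 1/17) · (1 − 1/47) · (1 − 1/53) · (1 − 1/199)
       = 14463342636847 · 90934272/109551689 = 12005415392256.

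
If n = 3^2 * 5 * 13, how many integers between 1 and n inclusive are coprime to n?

φ(585) = 585 · (1 − 1/3) · (1 − 1/5) · (1 − 1/13)
       = 585 · 96/195 = 288.

288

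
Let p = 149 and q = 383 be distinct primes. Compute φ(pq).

56536

φ(57067) = 57067 · (1 − 1/149) · (1 − 1/383)
       = 57067 · 56536/57067 = 56536.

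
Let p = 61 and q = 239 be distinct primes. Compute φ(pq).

φ(pq) = (p−1)(q−1) = 60 · 238 = 14280.

14280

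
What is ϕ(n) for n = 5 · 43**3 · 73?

φ(29020055) = 29020055 · (1 − 1/5) · (1 − 1/43) · (1 − 1/73)
       = 29020055 · 12096/15695 = 22365504.

22365504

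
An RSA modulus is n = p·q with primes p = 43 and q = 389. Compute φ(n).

φ(n) = (p − 1)(q − 1) = (43−1)(389−1) = 42·388 = 16296.

16296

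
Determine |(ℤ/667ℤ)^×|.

616

Factor 667: 667 = 23 * 29.
φ(23) = 23 − 1 = 22.
φ(29) = 29 − 1 = 28.
Since φ is multiplicative, φ(667) = 22 · 28 = 616.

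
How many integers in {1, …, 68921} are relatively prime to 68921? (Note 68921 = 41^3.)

67240

φ(41^3) = 41^3 − 41^2 = 68921 − 1681 = 67240.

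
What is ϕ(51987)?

Prime factorization: 51987 = 3 × 13 × 31 × 43.
φ(51987) = 51987 · (1 − 1/3) · (1 − 1/13) · (1 − 1/31) · (1 − 1/43)
       = 51987 · 30240/51987 = 30240.

30240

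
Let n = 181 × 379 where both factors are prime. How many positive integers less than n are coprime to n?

φ(pq) = (p−1)(q−1) = 180 · 378 = 68040.

68040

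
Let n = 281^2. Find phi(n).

78680

φ(281^2) = 281^1·(281−1) = 281·280 = 78680.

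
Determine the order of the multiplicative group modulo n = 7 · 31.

180

φ(7) = 7 − 1 = 6.
φ(31) = 31 − 1 = 30.
Since φ is multiplicative, φ(217) = 6 · 30 = 180.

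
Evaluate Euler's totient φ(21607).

Prime factorization: 21607 = 17 × 31 × 41.
φ(21607) = 21607 · (1 − 1/17) · (1 − 1/31) · (1 − 1/41)
       = 21607 · 19200/21607 = 19200.

19200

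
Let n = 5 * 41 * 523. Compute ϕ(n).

φ(107215) = 107215 · (1 − 1/5) · (1 − 1/41) · (1 − 1/523)
       = 107215 · 83520/107215 = 83520.

83520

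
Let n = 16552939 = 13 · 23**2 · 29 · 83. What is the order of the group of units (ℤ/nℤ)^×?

φ(13) = 13 − 1 = 12.
φ(23^2) = 23^1·(23−1) = 23·22 = 506.
φ(29) = 29 − 1 = 28.
φ(83) = 83 − 1 = 82.
Multiply: 12 · 506 · 28 · 82 = 13941312.

13941312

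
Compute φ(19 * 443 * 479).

φ(4031743) = 4031743 · (1 − 1/19) · (1 − 1/443) · (1 − 1/479)
       = 4031743 · 3802968/4031743 = 3802968.

3802968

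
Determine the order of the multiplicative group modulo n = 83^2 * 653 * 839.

3718635056

φ(3774255763) = 3774255763 · (1 − 1/83) · (1 − 1/653) · (1 − 1/839)
       = 3774255763 · 44802832/45472961 = 3718635056.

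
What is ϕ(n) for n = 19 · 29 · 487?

244944

φ(268337) = 268337 · (1 − 1/19) · (1 − 1/29) · (1 − 1/487)
       = 268337 · 244944/268337 = 244944.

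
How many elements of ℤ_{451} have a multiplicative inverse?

First factor: 451 = 11 * 41.
φ(451) = 451 · (1 − 1/11) · (1 − 1/41)
       = 451 · 400/451 = 400.

400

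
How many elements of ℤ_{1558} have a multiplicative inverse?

720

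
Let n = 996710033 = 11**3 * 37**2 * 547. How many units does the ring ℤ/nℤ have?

φ(11^3) = 11^3 − 11^2 = 1331 − 121 = 1210.
φ(37^2) = 37^2 − 37^1 = 1369 − 37 = 1332.
φ(547) = 547 − 1 = 546.
Multiply: 1210 · 1332 · 546 = 879999120.

879999120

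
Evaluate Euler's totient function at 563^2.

φ(563^2) = 563^2 − 563^1 = 316969 − 563 = 316406.

316406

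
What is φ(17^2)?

272

φ(17^2) = 17^1·(17−1) = 17·16 = 272.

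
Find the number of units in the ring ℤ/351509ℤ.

First factor: 351509 = 17 · 23 · 29 · 31.
φ(17) = 17 − 1 = 16.
φ(23) = 23 − 1 = 22.
φ(29) = 29 − 1 = 28.
φ(31) = 31 − 1 = 30.
Since φ is multiplicative, φ(351509) = 16 · 22 · 28 · 30 = 295680.

295680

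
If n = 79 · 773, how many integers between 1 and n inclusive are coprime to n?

60216

φ(79) = 79 − 1 = 78.
φ(773) = 773 − 1 = 772.
Since φ is multiplicative, φ(61067) = 78 · 772 = 60216.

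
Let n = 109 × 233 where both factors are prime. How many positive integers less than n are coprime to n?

φ(109) = 109 − 1 = 108.
φ(233) = 233 − 1 = 232.
φ(25397) = 108 × 232 = 25056.

25056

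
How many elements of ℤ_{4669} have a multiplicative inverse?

3696

First factor: 4669 = 7 · 23 · 29.
φ(4669) = 4669 · (1 − 1/7) · (1 − 1/23) · (1 − 1/29)
       = 4669 · 3696/4669 = 3696.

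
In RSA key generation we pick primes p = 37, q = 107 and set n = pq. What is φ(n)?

3816

φ(3959) = 3959 · (1 − 1/37) · (1 − 1/107)
       = 3959 · 3816/3959 = 3816.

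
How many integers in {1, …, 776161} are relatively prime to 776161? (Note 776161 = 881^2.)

775280

φ(881^2) = 881^1·(881−1) = 881·880 = 775280.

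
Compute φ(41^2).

φ(41^2) = 41^1·(41−1) = 41·40 = 1640.

1640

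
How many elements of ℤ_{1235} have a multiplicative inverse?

Factor 1235: 1235 = 5 * 13 * 19.
φ(1235) = 1235 · (1 − 1/5) · (1 − 1/13) · (1 − 1/19)
       = 1235 · 864/1235 = 864.

864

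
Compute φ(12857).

Prime factorization: 12857 = 13 · 23 · 43.
φ(13) = 13 − 1 = 12.
φ(23) = 23 − 1 = 22.
φ(43) = 43 − 1 = 42.
Since φ is multiplicative, φ(12857) = 12 · 22 · 42 = 11088.

11088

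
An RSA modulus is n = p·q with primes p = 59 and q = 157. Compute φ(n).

9048

For distinct primes, φ(pq) = (p−1)(q−1) = 58 × 156 = 9048.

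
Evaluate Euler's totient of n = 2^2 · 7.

12

φ(2^2) = 2^2 − 2^1 = 4 − 2 = 2.
φ(7) = 7 − 1 = 6.
φ(28) = 2 × 6 = 12.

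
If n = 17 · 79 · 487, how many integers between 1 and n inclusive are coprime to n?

606528

φ(654041) = 654041 · (1 − 1/17) · (1 − 1/79) · (1 − 1/487)
       = 654041 · 606528/654041 = 606528.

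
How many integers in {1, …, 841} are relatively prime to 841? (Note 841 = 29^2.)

φ(841) = 841 · (1 − 1/29)
       = 841 · 28/29 = 812.

812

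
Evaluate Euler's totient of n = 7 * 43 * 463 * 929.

φ(129468227) = 129468227 · (1 − 1/7) · (1 − 1/43) · (1 − 1/463) · (1 − 1/929)
       = 129468227 · 108041472/129468227 = 108041472.

108041472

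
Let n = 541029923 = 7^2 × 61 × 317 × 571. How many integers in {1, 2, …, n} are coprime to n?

φ(7^2) = 7^2 − 7^1 = 49 − 7 = 42.
φ(61) = 61 − 1 = 60.
φ(317) = 317 − 1 = 316.
φ(571) = 571 − 1 = 570.
Multiply: 42 · 60 · 316 · 570 = 453902400.

453902400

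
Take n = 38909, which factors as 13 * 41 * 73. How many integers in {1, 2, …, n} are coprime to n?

34560

φ(38909) = 38909 · (1 − 1/13) · (1 − 1/41) · (1 − 1/73)
       = 38909 · 34560/38909 = 34560.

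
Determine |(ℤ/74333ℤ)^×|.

60480

First factor: 74333 = 7**2 * 37 * 41.
φ(74333) = 74333 · (1 − 1/7) · (1 − 1/37) · (1 − 1/41)
       = 74333 · 8640/10619 = 60480.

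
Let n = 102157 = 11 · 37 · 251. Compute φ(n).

φ(102157) = 102157 · (1 − 1/11) · (1 − 1/37) · (1 − 1/251)
       = 102157 · 90000/102157 = 90000.

90000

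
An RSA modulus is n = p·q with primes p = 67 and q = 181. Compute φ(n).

11880

φ(pq) = (p−1)(q−1) = 66 · 180 = 11880.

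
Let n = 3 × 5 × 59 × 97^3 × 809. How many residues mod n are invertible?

338644512768

φ(3) = 3 − 1 = 2.
φ(5) = 5 − 1 = 4.
φ(59) = 59 − 1 = 58.
φ(97^3) = 97^3 − 97^2 = 912673 − 9409 = 903264.
φ(809) = 809 − 1 = 808.
Since φ is multiplicative, φ(653441924445) = 2 · 4 · 58 · 903264 · 808 = 338644512768.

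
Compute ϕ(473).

420

Factor 473: 473 = 11 × 43.
φ(11) = 11 − 1 = 10.
φ(43) = 43 − 1 = 42.
Since φ is multiplicative, φ(473) = 10 · 42 = 420.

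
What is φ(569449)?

483840

Prime factorization: 569449 = 17 × 19 × 41 × 43.
φ(17) = 17 − 1 = 16.
φ(19) = 19 − 1 = 18.
φ(41) = 41 − 1 = 40.
φ(43) = 43 − 1 = 42.
φ(569449) = 16 × 18 × 40 × 42 = 483840.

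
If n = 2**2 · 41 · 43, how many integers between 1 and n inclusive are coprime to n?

φ(7052) = 7052 · (1 − 1/2) · (1 − 1/41) · (1 − 1/43)
       = 7052 · 1680/3526 = 3360.

3360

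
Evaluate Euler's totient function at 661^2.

φ(436921) = 436921 · (1 − 1/661)
       = 436921 · 660/661 = 436260.

436260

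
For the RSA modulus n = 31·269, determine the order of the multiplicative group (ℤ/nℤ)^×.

8040

φ(8339) = 8339 · (1 − 1/31) · (1 − 1/269)
       = 8339 · 8040/8339 = 8040.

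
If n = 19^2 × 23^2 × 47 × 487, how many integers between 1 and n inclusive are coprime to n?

3868750512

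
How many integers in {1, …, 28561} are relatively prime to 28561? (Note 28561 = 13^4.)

26364

φ(13^4) = 13^3·(13−1) = 2197·12 = 26364.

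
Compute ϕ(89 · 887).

77968

φ(78943) = 78943 · (1 − 1/89) · (1 − 1/887)
       = 78943 · 77968/78943 = 77968.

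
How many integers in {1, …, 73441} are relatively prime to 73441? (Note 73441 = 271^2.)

73170

φ(271^2) = 271^1·(271−1) = 271·270 = 73170.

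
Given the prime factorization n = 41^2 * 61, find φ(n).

98400

φ(41^2) = 41^1·(41−1) = 41·40 = 1640.
φ(61) = 61 − 1 = 60.
φ(102541) = 1640 × 60 = 98400.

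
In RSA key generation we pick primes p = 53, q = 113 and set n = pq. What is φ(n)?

5824

For distinct primes, φ(pq) = (p−1)(q−1) = 52 × 112 = 5824.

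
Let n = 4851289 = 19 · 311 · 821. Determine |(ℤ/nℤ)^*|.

φ(4851289) = 4851289 · (1 − 1/19) · (1 − 1/311) · (1 − 1/821)
       = 4851289 · 4575600/4851289 = 4575600.

4575600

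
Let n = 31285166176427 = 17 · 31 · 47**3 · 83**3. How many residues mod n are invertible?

27552741778560

φ(31285166176427) = 31285166176427 · (1 − 1/17) · (1 − 1/31) · (1 − 1/47) · (1 − 1/83)
       = 31285166176427 · 1810560/2055827 = 27552741778560.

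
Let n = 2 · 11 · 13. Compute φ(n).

120

φ(2) = 2 − 1 = 1.
φ(11) = 11 − 1 = 10.
φ(13) = 13 − 1 = 12.
φ(286) = 1 × 10 × 12 = 120.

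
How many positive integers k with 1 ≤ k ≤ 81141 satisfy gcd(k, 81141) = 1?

First factor: 81141 = 3 · 17 · 37 · 43.
φ(3) = 3 − 1 = 2.
φ(17) = 17 − 1 = 16.
φ(37) = 37 − 1 = 36.
φ(43) = 43 − 1 = 42.
Multiply: 2 · 16 · 36 · 42 = 48384.

48384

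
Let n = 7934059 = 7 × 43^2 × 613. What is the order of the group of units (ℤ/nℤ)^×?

6631632

φ(7934059) = 7934059 · (1 − 1/7) · (1 − 1/43) · (1 − 1/613)
       = 7934059 · 154224/184513 = 6631632.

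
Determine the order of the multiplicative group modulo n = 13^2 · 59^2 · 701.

373682400

φ(13^2) = 13^2 − 13^1 = 169 − 13 = 156.
φ(59^2) = 59^2 − 59^1 = 3481 − 59 = 3422.
φ(701) = 701 − 1 = 700.
Since φ is multiplicative, φ(412390589) = 156 · 3422 · 700 = 373682400.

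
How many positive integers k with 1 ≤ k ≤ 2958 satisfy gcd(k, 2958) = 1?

Prime factorization: 2958 = 2 × 3 × 17 × 29.
φ(2) = 2 − 1 = 1.
φ(3) = 3 − 1 = 2.
φ(17) = 17 − 1 = 16.
φ(29) = 29 − 1 = 28.
Since φ is multiplicative, φ(2958) = 1 · 2 · 16 · 28 = 896.

896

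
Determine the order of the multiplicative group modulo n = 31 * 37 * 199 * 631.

φ(144027643) = 144027643 · (1 − 1/31) · (1 − 1/37) · (1 − 1/199) · (1 − 1/631)
       = 144027643 · 134719200/144027643 = 134719200.

134719200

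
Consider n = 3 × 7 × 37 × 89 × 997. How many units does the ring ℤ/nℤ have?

37863936

φ(68945541) = 68945541 · (1 − 1/3) · (1 − 1/7) · (1 − 1/37) · (1 − 1/89) · (1 − 1/997)
       = 68945541 · 37863936/68945541 = 37863936.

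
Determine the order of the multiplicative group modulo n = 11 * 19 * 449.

80640

φ(11) = 11 − 1 = 10.
φ(19) = 19 − 1 = 18.
φ(449) = 449 − 1 = 448.
Multiply: 10 · 18 · 448 = 80640.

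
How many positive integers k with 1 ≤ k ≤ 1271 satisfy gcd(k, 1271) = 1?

Prime factorization: 1271 = 31 · 41.
φ(31) = 31 − 1 = 30.
φ(41) = 41 − 1 = 40.
Since φ is multiplicative, φ(1271) = 30 · 40 = 1200.

1200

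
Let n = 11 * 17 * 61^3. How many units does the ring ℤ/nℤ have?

35721600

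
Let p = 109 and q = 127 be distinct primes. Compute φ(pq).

13608

φ(109) = 109 − 1 = 108.
φ(127) = 127 − 1 = 126.
φ(13843) = 108 × 126 = 13608.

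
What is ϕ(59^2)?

φ(3481) = 3481 · (1 − 1/59)
       = 3481 · 58/59 = 3422.

3422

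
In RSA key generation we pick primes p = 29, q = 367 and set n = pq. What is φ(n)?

For distinct primes, φ(pq) = (p−1)(q−1) = 28 × 366 = 10248.

10248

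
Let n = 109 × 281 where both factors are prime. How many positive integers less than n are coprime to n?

30240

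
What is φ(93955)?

Factor 93955: 93955 = 5 · 19 · 23 · 43.
φ(93955) = 93955 · (1 − 1/5) · (1 − 1/19) · (1 − 1/23) · (1 − 1/43)
       = 93955 · 66528/93955 = 66528.

66528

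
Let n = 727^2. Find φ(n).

527802

φ(727^2) = 727^1·(727−1) = 727·726 = 527802.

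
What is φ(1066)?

Factor 1066: 1066 = 2 × 13 × 41.
φ(1066) = 1066 · (1 − 1/2) · (1 − 1/13) · (1 − 1/41)
       = 1066 · 480/1066 = 480.

480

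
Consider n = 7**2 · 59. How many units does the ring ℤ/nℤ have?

φ(2891) = 2891 · (1 − 1/7) · (1 − 1/59)
       = 2891 · 348/413 = 2436.

2436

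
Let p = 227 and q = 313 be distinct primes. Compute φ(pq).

70512

φ(n) = (p − 1)(q − 1) = (227−1)(313−1) = 226·312 = 70512.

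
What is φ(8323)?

6720

Factor 8323: 8323 = 7 · 29 · 41.
φ(7) = 7 − 1 = 6.
φ(29) = 29 − 1 = 28.
φ(41) = 41 − 1 = 40.
Multiply: 6 · 28 · 40 = 6720.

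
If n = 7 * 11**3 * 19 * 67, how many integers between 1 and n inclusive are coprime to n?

8624880

φ(7) = 7 − 1 = 6.
φ(11^3) = 11^3 − 11^2 = 1331 − 121 = 1210.
φ(19) = 19 − 1 = 18.
φ(67) = 67 − 1 = 66.
Multiply: 6 · 1210 · 18 · 66 = 8624880.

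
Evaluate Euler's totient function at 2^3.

φ(2^3) = 2^2·(2−1) = 4·1 = 4.

4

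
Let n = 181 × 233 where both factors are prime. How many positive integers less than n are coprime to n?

For distinct primes, φ(pq) = (p−1)(q−1) = 180 × 232 = 41760.

41760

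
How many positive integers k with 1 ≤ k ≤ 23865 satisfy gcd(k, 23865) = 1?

12096

23865 = 3 · 5 · 37 · 43.
φ(23865) = 23865 · (1 − 1/3) · (1 − 1/5) · (1 − 1/37) · (1 − 1/43)
       = 23865 · 12096/23865 = 12096.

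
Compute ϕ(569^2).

φ(569^2) = 569^2 − 569^1 = 323761 − 569 = 323192.

323192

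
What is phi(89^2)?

7832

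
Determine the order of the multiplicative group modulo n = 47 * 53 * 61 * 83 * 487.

5719559040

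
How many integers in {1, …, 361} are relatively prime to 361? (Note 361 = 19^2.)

342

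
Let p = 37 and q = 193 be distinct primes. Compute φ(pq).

For distinct primes, φ(pq) = (p−1)(q−1) = 36 × 192 = 6912.

6912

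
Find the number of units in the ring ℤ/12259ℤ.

10560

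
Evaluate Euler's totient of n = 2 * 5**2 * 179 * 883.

3139920

φ(7902850) = 7902850 · (1 − 1/2) · (1 − 1/5) · (1 − 1/179) · (1 − 1/883)
       = 7902850 · 627984/1580570 = 3139920.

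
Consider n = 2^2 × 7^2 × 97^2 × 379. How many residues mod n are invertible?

φ(2^2) = 2^2 − 2^1 = 4 − 2 = 2.
φ(7^2) = 7^2 − 7^1 = 49 − 7 = 42.
φ(97^2) = 97^2 − 97^1 = 9409 − 97 = 9312.
φ(379) = 379 − 1 = 378.
Multiply: 2 · 42 · 9312 · 378 = 295674624.

295674624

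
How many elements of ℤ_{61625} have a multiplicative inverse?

44800

First factor: 61625 = 5^3 * 17 * 29.
φ(5^3) = 5^3 − 5^2 = 125 − 25 = 100.
φ(17) = 17 − 1 = 16.
φ(29) = 29 − 1 = 28.
φ(61625) = 100 × 16 × 28 = 44800.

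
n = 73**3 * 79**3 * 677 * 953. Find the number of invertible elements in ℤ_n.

120201710068597248

φ(73^3) = 73^2·(73−1) = 5329·72 = 383688.
φ(79^3) = 79^2·(79−1) = 6241·78 = 486798.
φ(677) = 677 − 1 = 676.
φ(953) = 953 − 1 = 952.
Since φ is multiplicative, φ(123746072367667003) = 383688 · 486798 · 676 · 952 = 120201710068597248.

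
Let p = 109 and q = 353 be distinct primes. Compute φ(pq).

38016

φ(n) = (p − 1)(q − 1) = (109−1)(353−1) = 108·352 = 38016.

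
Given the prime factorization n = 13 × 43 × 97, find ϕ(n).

48384

φ(13) = 13 − 1 = 12.
φ(43) = 43 − 1 = 42.
φ(97) = 97 − 1 = 96.
Since φ is multiplicative, φ(54223) = 12 · 42 · 96 = 48384.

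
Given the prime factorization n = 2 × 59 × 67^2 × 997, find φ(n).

φ(2) = 2 − 1 = 1.
φ(59) = 59 − 1 = 58.
φ(67^2) = 67^2 − 67^1 = 4489 − 67 = 4422.
φ(997) = 997 − 1 = 996.
Since φ is multiplicative, φ(528112894) = 1 · 58 · 4422 · 996 = 255450096.

255450096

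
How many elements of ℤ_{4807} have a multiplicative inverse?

3960

4807 = 11 · 19 · 23.
φ(4807) = 4807 · (1 − 1/11) · (1 − 1/19) · (1 − 1/23)
       = 4807 · 3960/4807 = 3960.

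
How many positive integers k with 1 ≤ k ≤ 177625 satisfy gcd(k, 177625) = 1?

117600

Prime factorization: 177625 = 5**3 × 7**2 × 29.
φ(177625) = 177625 · (1 − 1/5) · (1 − 1/7) · (1 − 1/29)
       = 177625 · 672/1015 = 117600.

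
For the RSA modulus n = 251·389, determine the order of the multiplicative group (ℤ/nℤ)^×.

For distinct primes, φ(pq) = (p−1)(q−1) = 250 × 388 = 97000.

97000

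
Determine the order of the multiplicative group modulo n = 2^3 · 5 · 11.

φ(2^3) = 2^2·(2−1) = 4·1 = 4.
φ(5) = 5 − 1 = 4.
φ(11) = 11 − 1 = 10.
φ(440) = 4 × 4 × 10 = 160.

160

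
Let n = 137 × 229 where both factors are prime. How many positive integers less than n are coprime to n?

φ(31373) = 31373 · (1 − 1/137) · (1 − 1/229)
       = 31373 · 31008/31373 = 31008.

31008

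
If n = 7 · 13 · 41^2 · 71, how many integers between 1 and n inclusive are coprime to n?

φ(10860941) = 10860941 · (1 − 1/7) · (1 − 1/13) · (1 − 1/41) · (1 − 1/71)
       = 10860941 · 201600/264901 = 8265600.

8265600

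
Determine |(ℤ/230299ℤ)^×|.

190080

Prime factorization: 230299 = 17 × 19 × 23 × 31.
φ(17) = 17 − 1 = 16.
φ(19) = 19 − 1 = 18.
φ(23) = 23 − 1 = 22.
φ(31) = 31 − 1 = 30.
Since φ is multiplicative, φ(230299) = 16 · 18 · 22 · 30 = 190080.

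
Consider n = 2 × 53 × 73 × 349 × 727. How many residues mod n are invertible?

945914112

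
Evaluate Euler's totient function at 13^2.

φ(169) = 169 · (1 − 1/13)
       = 169 · 12/13 = 156.

156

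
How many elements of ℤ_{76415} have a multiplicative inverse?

53760

Factor 76415: 76415 = 5 · 17 · 29 · 31.
φ(76415) = 76415 · (1 − 1/5) · (1 − 1/17) · (1 − 1/29) · (1 − 1/31)
       = 76415 · 53760/76415 = 53760.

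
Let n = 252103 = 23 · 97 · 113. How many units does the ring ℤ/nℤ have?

236544

φ(23) = 23 − 1 = 22.
φ(97) = 97 − 1 = 96.
φ(113) = 113 − 1 = 112.
Multiply: 22 · 96 · 112 = 236544.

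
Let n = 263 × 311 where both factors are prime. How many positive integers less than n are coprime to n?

81220

φ(263) = 263 − 1 = 262.
φ(311) = 311 − 1 = 310.
Since φ is multiplicative, φ(81793) = 262 · 310 = 81220.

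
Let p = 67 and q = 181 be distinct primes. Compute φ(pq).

11880

φ(67) = 67 − 1 = 66.
φ(181) = 181 − 1 = 180.
φ(12127) = 66 × 180 = 11880.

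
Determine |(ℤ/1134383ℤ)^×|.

997920

Prime factorization: 1134383 = 23 · 31 · 37 · 43.
φ(1134383) = 1134383 · (1 − 1/23) · (1 − 1/31) · (1 − 1/37) · (1 − 1/43)
       = 1134383 · 997920/1134383 = 997920.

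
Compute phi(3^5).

162

φ(3^5) = 3^5 − 3^4 = 243 − 81 = 162.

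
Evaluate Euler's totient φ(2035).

2035 = 5 · 11 · 37.
φ(2035) = 2035 · (1 − 1/5) · (1 − 1/11) · (1 − 1/37)
       = 2035 · 1440/2035 = 1440.

1440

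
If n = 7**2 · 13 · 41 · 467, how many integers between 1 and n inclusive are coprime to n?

φ(7^2) = 7^2 − 7^1 = 49 − 7 = 42.
φ(13) = 13 − 1 = 12.
φ(41) = 41 − 1 = 40.
φ(467) = 467 − 1 = 466.
Since φ is multiplicative, φ(12196639) = 42 · 12 · 40 · 466 = 9394560.

9394560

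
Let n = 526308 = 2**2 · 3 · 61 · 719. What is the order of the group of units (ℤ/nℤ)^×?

φ(526308) = 526308 · (1 − 1/2) · (1 − 1/3) · (1 − 1/61) · (1 − 1/719)
       = 526308 · 86160/263154 = 172320.

172320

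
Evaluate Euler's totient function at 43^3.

φ(43^3) = 43^2·(43−1) = 1849·42 = 77658.

77658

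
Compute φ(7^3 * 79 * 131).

φ(7^3) = 7^3 − 7^2 = 343 − 49 = 294.
φ(79) = 79 − 1 = 78.
φ(131) = 131 − 1 = 130.
φ(3549707) = 294 × 78 × 130 = 2981160.

2981160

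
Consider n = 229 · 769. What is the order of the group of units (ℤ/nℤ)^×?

175104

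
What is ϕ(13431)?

13431 = 3 * 11^2 * 37.
φ(3) = 3 − 1 = 2.
φ(11^2) = 11^2 − 11^1 = 121 − 11 = 110.
φ(37) = 37 − 1 = 36.
Multiply: 2 · 110 · 36 = 7920.

7920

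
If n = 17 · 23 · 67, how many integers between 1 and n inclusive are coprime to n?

23232

φ(26197) = 26197 · (1 − 1/17) · (1 − 1/23) · (1 − 1/67)
       = 26197 · 23232/26197 = 23232.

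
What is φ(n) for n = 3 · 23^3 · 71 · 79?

φ(3) = 3 − 1 = 2.
φ(23^3) = 23^2·(23−1) = 529·22 = 11638.
φ(71) = 71 − 1 = 70.
φ(79) = 79 − 1 = 78.
Multiply: 2 · 11638 · 70 · 78 = 127086960.

127086960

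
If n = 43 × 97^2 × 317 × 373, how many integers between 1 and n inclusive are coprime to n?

φ(47838771467) = 47838771467 · (1 − 1/43) · (1 − 1/97) · (1 − 1/317) · (1 − 1/373)
       = 47838771467 · 473969664/493183211 = 45975057408.

45975057408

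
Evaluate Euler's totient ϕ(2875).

Factor 2875: 2875 = 5^3 × 23.
φ(5^3) = 5^2·(5−1) = 25·4 = 100.
φ(23) = 23 − 1 = 22.
Multiply: 100 · 22 = 2200.

2200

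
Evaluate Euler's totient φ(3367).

Factor 3367: 3367 = 7 × 13 × 37.
φ(7) = 7 − 1 = 6.
φ(13) = 13 − 1 = 12.
φ(37) = 37 − 1 = 36.
Multiply: 6 · 12 · 36 = 2592.

2592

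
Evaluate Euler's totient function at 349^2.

121452

φ(349^2) = 349^2 − 349^1 = 121801 − 349 = 121452.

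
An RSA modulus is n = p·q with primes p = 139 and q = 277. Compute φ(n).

38088

φ(n) = (p − 1)(q − 1) = (139−1)(277−1) = 138·276 = 38088.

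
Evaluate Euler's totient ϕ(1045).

720

Prime factorization: 1045 = 5 * 11 * 19.
φ(1045) = 1045 · (1 − 1/5) · (1 − 1/11) · (1 − 1/19)
       = 1045 · 720/1045 = 720.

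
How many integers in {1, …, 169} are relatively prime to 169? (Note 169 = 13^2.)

φ(13^2) = 13^1·(13−1) = 13·12 = 156.

156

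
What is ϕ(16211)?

14112

16211 = 13 * 29 * 43.
φ(16211) = 16211 · (1 − 1/13) · (1 − 1/29) · (1 − 1/43)
       = 16211 · 14112/16211 = 14112.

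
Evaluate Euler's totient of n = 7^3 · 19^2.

100548

φ(7^3) = 7^2·(7−1) = 49·6 = 294.
φ(19^2) = 19^1·(19−1) = 19·18 = 342.
Multiply: 294 · 342 = 100548.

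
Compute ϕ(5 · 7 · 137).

φ(4795) = 4795 · (1 − 1/5) · (1 − 1/7) · (1 − 1/137)
       = 4795 · 3264/4795 = 3264.

3264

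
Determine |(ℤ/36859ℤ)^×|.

First factor: 36859 = 29 × 31 × 41.
φ(36859) = 36859 · (1 − 1/29) · (1 − 1/31) · (1 − 1/41)
       = 36859 · 33600/36859 = 33600.

33600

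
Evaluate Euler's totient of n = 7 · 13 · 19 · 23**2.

φ(914641) = 914641 · (1 − 1/7) · (1 − 1/13) · (1 − 1/19) · (1 − 1/23)
       = 914641 · 28512/39767 = 655776.

655776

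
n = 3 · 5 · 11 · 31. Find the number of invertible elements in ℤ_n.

2400

φ(5115) = 5115 · (1 − 1/3) · (1 − 1/5) · (1 − 1/11) · (1 − 1/31)
       = 5115 · 2400/5115 = 2400.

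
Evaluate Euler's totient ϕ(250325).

172800

First factor: 250325 = 5^2 · 17 · 19 · 31.
φ(250325) = 250325 · (1 − 1/5) · (1 − 1/17) · (1 − 1/19) · (1 − 1/31)
       = 250325 · 34560/50065 = 172800.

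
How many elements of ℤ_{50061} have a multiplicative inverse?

28800

50061 = 3 · 11 · 37 · 41.
φ(3) = 3 − 1 = 2.
φ(11) = 11 − 1 = 10.
φ(37) = 37 − 1 = 36.
φ(41) = 41 − 1 = 40.
φ(50061) = 2 × 10 × 36 × 40 = 28800.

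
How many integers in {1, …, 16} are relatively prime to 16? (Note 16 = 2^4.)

8

φ(16) = 16 · (1 − 1/2)
       = 16 · 1/2 = 8.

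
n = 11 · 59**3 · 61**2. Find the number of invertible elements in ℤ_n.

7389466800

φ(11) = 11 − 1 = 10.
φ(59^3) = 59^3 − 59^2 = 205379 − 3481 = 201898.
φ(61^2) = 61^2 − 61^1 = 3721 − 61 = 3660.
Multiply: 10 · 201898 · 3660 = 7389466800.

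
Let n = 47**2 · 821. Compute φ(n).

1772840

φ(47^2) = 47^2 − 47^1 = 2209 − 47 = 2162.
φ(821) = 821 − 1 = 820.
Multiply: 2162 · 820 = 1772840.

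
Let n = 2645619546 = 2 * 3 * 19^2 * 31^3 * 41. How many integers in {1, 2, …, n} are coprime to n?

φ(2) = 2 − 1 = 1.
φ(3) = 3 − 1 = 2.
φ(19^2) = 19^1·(19−1) = 19·18 = 342.
φ(31^3) = 31^2·(31−1) = 961·30 = 28830.
φ(41) = 41 − 1 = 40.
Since φ is multiplicative, φ(2645619546) = 1 · 2 · 342 · 28830 · 40 = 788788800.

788788800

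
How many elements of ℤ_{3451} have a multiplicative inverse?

2688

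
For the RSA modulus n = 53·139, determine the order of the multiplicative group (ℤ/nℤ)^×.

7176

For distinct primes, φ(pq) = (p−1)(q−1) = 52 × 138 = 7176.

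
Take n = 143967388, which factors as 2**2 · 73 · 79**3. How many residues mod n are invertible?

70098912

φ(2^2) = 2^1·(2−1) = 2·1 = 2.
φ(73) = 73 − 1 = 72.
φ(79^3) = 79^2·(79−1) = 6241·78 = 486798.
Multiply: 2 · 72 · 486798 = 70098912.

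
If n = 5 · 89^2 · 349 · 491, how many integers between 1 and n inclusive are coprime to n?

5342050560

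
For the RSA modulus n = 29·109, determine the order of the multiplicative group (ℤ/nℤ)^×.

For distinct primes, φ(pq) = (p−1)(q−1) = 28 × 108 = 3024.

3024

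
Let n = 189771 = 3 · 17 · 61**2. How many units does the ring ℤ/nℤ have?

φ(3) = 3 − 1 = 2.
φ(17) = 17 − 1 = 16.
φ(61^2) = 61^2 − 61^1 = 3721 − 61 = 3660.
Since φ is multiplicative, φ(189771) = 2 · 16 · 3660 = 117120.

117120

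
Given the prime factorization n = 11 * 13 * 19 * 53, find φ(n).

112320

φ(11) = 11 − 1 = 10.
φ(13) = 13 − 1 = 12.
φ(19) = 19 − 1 = 18.
φ(53) = 53 − 1 = 52.
Multiply: 10 · 12 · 18 · 52 = 112320.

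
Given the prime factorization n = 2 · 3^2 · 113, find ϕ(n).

672

φ(2034) = 2034 · (1 − 1/2) · (1 − 1/3) · (1 − 1/113)
       = 2034 · 224/678 = 672.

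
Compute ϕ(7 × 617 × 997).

3681216

φ(7) = 7 − 1 = 6.
φ(617) = 617 − 1 = 616.
φ(997) = 997 − 1 = 996.
Multiply: 6 · 616 · 996 = 3681216.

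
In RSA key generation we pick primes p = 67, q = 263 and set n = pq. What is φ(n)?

φ(17621) = 17621 · (1 − 1/67) · (1 − 1/263)
       = 17621 · 17292/17621 = 17292.

17292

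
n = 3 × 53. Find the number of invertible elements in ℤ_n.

104

φ(3) = 3 − 1 = 2.
φ(53) = 53 − 1 = 52.
Since φ is multiplicative, φ(159) = 2 · 52 = 104.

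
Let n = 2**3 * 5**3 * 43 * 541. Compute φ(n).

φ(23263000) = 23263000 · (1 − 1/2) · (1 − 1/5) · (1 − 1/43) · (1 − 1/541)
       = 23263000 · 90720/232630 = 9072000.

9072000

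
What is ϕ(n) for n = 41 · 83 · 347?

φ(41) = 41 − 1 = 40.
φ(83) = 83 − 1 = 82.
φ(347) = 347 − 1 = 346.
Multiply: 40 · 82 · 346 = 1134880.

1134880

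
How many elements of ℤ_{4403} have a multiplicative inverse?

3456

4403 = 7 × 17 × 37.
φ(4403) = 4403 · (1 − 1/7) · (1 − 1/17) · (1 − 1/37)
       = 4403 · 3456/4403 = 3456.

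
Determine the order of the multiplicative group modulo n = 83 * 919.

φ(83) = 83 − 1 = 82.
φ(919) = 919 − 1 = 918.
φ(76277) = 82 × 918 = 75276.

75276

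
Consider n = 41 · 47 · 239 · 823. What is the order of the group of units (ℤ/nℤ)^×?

φ(41) = 41 − 1 = 40.
φ(47) = 47 − 1 = 46.
φ(239) = 239 − 1 = 238.
φ(823) = 823 − 1 = 822.
φ(379035119) = 40 × 46 × 238 × 822 = 359970240.

359970240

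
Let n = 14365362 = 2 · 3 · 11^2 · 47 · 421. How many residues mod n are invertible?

φ(14365362) = 14365362 · (1 − 1/2) · (1 − 1/3) · (1 − 1/11) · (1 − 1/47) · (1 − 1/421)
       = 14365362 · 386400/1305942 = 4250400.

4250400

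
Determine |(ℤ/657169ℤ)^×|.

564480

First factor: 657169 = 17 × 29 × 31 × 43.
φ(17) = 17 − 1 = 16.
φ(29) = 29 − 1 = 28.
φ(31) = 31 − 1 = 30.
φ(43) = 43 − 1 = 42.
Since φ is multiplicative, φ(657169) = 16 · 28 · 30 · 42 = 564480.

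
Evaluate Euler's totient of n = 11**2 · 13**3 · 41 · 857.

φ(9340714669) = 9340714669 · (1 − 1/11) · (1 − 1/13) · (1 − 1/41) · (1 − 1/857)
       = 9340714669 · 4108800/5024591 = 7638259200.

7638259200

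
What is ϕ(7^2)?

φ(7^2) = 7^2 − 7^1 = 49 − 7 = 42.

42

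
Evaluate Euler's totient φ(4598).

1980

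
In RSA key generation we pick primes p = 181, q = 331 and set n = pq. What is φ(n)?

59400

φ(59911) = 59911 · (1 − 1/181) · (1 − 1/331)
       = 59911 · 59400/59911 = 59400.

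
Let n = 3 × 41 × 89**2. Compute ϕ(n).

φ(974283) = 974283 · (1 − 1/3) · (1 − 1/41) · (1 − 1/89)
       = 974283 · 7040/10947 = 626560.

626560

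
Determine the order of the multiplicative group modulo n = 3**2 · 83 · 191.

φ(142677) = 142677 · (1 − 1/3) · (1 − 1/83) · (1 − 1/191)
       = 142677 · 31160/47559 = 93480.

93480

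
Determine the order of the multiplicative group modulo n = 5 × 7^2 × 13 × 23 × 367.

φ(26884585) = 26884585 · (1 − 1/5) · (1 − 1/7) · (1 − 1/13) · (1 − 1/23) · (1 − 1/367)
       = 26884585 · 2318976/3840655 = 16232832.

16232832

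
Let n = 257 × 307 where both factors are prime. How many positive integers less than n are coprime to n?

78336

φ(257) = 257 − 1 = 256.
φ(307) = 307 − 1 = 306.
Multiply: 256 · 306 = 78336.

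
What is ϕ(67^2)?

4422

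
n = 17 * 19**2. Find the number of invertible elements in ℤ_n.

φ(6137) = 6137 · (1 − 1/17) · (1 − 1/19)
       = 6137 · 288/323 = 5472.

5472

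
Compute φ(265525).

181440

First factor: 265525 = 5^2 · 13 · 19 · 43.
φ(5^2) = 5^2 − 5^1 = 25 − 5 = 20.
φ(13) = 13 − 1 = 12.
φ(19) = 19 − 1 = 18.
φ(43) = 43 − 1 = 42.
φ(265525) = 20 × 12 × 18 × 42 = 181440.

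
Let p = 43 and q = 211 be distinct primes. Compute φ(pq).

For distinct primes, φ(pq) = (p−1)(q−1) = 42 × 210 = 8820.

8820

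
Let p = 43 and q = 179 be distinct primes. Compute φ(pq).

7476

φ(43) = 43 − 1 = 42.
φ(179) = 179 − 1 = 178.
Multiply: 42 · 178 = 7476.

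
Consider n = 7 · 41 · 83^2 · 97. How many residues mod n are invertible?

156810240

φ(191782871) = 191782871 · (1 − 1/7) · (1 − 1/41) · (1 − 1/83) · (1 − 1/97)
       = 191782871 · 1889280/2310637 = 156810240.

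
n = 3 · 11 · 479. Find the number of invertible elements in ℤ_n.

9560

φ(3) = 3 − 1 = 2.
φ(11) = 11 − 1 = 10.
φ(479) = 479 − 1 = 478.
φ(15807) = 2 × 10 × 478 = 9560.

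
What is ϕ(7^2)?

φ(49) = 49 · (1 − 1/7)
       = 49 · 6/7 = 42.

42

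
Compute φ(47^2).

φ(2209) = 2209 · (1 − 1/47)
       = 2209 · 46/47 = 2162.

2162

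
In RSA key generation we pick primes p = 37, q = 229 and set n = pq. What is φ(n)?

8208

φ(pq) = (p−1)(q−1) = 36 · 228 = 8208.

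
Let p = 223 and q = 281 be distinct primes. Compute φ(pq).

φ(223) = 223 − 1 = 222.
φ(281) = 281 − 1 = 280.
Since φ is multiplicative, φ(62663) = 222 · 280 = 62160.

62160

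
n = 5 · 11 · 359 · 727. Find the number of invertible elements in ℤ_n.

10396320

φ(5) = 5 − 1 = 4.
φ(11) = 11 − 1 = 10.
φ(359) = 359 − 1 = 358.
φ(727) = 727 − 1 = 726.
Since φ is multiplicative, φ(14354615) = 4 · 10 · 358 · 726 = 10396320.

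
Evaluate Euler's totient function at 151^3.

3420150

φ(151^3) = 151^3 − 151^2 = 3442951 − 22801 = 3420150.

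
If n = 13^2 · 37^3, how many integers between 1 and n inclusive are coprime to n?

7688304

φ(13^2) = 13^2 − 13^1 = 169 − 13 = 156.
φ(37^3) = 37^3 − 37^2 = 50653 − 1369 = 49284.
Multiply: 156 · 49284 = 7688304.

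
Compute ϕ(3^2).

6

φ(9) = 9 · (1 − 1/3)
       = 9 · 2/3 = 6.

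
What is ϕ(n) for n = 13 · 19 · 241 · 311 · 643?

10317196800

φ(13) = 13 − 1 = 12.
φ(19) = 19 − 1 = 18.
φ(241) = 241 − 1 = 240.
φ(311) = 311 − 1 = 310.
φ(643) = 643 − 1 = 642.
Since φ is multiplicative, φ(11903792771) = 12 · 18 · 240 · 310 · 642 = 10317196800.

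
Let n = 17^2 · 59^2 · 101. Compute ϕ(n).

φ(17^2) = 17^1·(17−1) = 17·16 = 272.
φ(59^2) = 59^2 − 59^1 = 3481 − 59 = 3422.
φ(101) = 101 − 1 = 100.
Multiply: 272 · 3422 · 100 = 93078400.

93078400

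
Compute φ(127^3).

2032254

φ(127^3) = 127^3 − 127^2 = 2048383 − 16129 = 2032254.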